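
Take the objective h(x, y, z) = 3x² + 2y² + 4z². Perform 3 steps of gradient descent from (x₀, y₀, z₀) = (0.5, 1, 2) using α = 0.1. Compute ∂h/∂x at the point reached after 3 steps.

∇h = (6x, 4y, 8z)
Step 1: at (0.5, 1, 2), ∇h = (3, 4, 16) → (0.5, 1, 2) − 0.1·(3, 4, 16) = (0.2, 0.6, 0.4)
Step 2: at (0.2, 0.6, 0.4), ∇h = (1.2, 2.4, 3.2) → (0.2, 0.6, 0.4) − 0.1·(1.2, 2.4, 3.2) = (0.08, 0.36, 0.08)
Step 3: at (0.08, 0.36, 0.08), ∇h = (0.48, 1.44, 0.64) → (0.08, 0.36, 0.08) − 0.1·(0.48, 1.44, 0.64) = (0.032, 0.216, 0.016)
∂h/∂x at (0.032, 0.216, 0.016) = 0.192

0.192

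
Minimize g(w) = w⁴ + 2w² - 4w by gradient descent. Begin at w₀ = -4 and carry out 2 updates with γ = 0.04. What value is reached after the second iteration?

-49.75258624

g′(w) = 4w³ + 4w - 4
Step 1: g′(-4) = -276; w₁ = -4 − 0.04·(-276) = 7.04
Step 2: g′(7.04) = 1419.814656; w₂ = 7.04 − 0.04·1419.814656 = -49.75258624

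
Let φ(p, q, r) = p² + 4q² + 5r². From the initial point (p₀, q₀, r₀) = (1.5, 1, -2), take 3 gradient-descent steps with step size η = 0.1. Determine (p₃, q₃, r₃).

(0.768, 0.008, 0)

∇φ = (2p, 8q, 10r)
Step 1: at (1.5, 1, -2), ∇φ = (3, 8, -20) → (1.5, 1, -2) − 0.1·(3, 8, -20) = (1.2, 0.2, 0)
Step 2: at (1.2, 0.2, 0), ∇φ = (2.4, 1.6, 0) → (1.2, 0.2, 0) − 0.1·(2.4, 1.6, 0) = (0.96, 0.04, 0)
Step 3: at (0.96, 0.04, 0), ∇φ = (1.92, 0.32, 0) → (0.96, 0.04, 0) − 0.1·(1.92, 0.32, 0) = (0.768, 0.008, 0)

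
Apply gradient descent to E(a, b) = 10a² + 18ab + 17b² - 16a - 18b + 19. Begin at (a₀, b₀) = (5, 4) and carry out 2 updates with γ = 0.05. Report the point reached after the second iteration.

∇E = (20a + 18b - 16, 18a + 34b - 18)
Step 1: at (5, 4), ∇E = (156, 208) → (5, 4) − 0.05·(156, 208) = (-2.8, -6.4)
Step 2: at (-2.8, -6.4), ∇E = (-187.2, -286) → (-2.8, -6.4) − 0.05·(-187.2, -286) = (6.56, 7.9)

(6.56, 7.9)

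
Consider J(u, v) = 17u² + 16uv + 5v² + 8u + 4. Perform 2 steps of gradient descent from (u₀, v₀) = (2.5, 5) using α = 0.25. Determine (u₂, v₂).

∇J = (34u + 16v + 8, 16u + 10v)
(u₁, v₁) = (2.5, 5) − 0.25·(173, 90) = (-40.75, -17.5)
(u₂, v₂) = (-40.75, -17.5) − 0.25·(-1657.5, -827) = (373.625, 189.25)

(373.625, 189.25)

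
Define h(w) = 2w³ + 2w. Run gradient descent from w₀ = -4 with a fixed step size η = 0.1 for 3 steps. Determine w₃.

-9999.4562176

h′(w) = 6w² + 2
w₁ = -4 − 0.1·98 = -13.8
w₂ = -13.8 − 0.1·1144.64 = -128.264
w₃ = -128.264 − 0.1·98711.922176 = -9999.4562176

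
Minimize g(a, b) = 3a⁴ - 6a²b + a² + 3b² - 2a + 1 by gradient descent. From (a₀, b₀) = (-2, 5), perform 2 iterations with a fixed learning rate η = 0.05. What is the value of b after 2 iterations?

5.813

∇g = (12a³ - 12ab + 2a - 2, -6a² + 6b)
Step 1: at (-2, 5), ∇g = (18, 6) → (-2, 5) − 0.05·(18, 6) = (-2.9, 4.7)
Step 2: at (-2.9, 4.7), ∇g = (-136.908, -22.26) → (-2.9, 4.7) − 0.05·(-136.908, -22.26) = (3.9454, 5.813)
b = 5.813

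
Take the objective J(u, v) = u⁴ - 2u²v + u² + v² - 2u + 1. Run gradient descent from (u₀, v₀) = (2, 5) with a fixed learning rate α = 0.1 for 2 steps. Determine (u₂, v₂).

∇J = (4u³ - 4uv + 2u - 2, -2u² + 2v)
Step 1: at (2, 5), ∇J = (-6, 2) → (2, 5) − 0.1·(-6, 2) = (2.6, 4.8)
Step 2: at (2.6, 4.8), ∇J = (23.584, -3.92) → (2.6, 4.8) − 0.1·(23.584, -3.92) = (0.2416, 5.192)

(0.2416, 5.192)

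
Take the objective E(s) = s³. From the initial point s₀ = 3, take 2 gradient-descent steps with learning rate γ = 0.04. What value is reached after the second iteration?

E′(s) = 3s²
s₁ = 3 − 0.04·27 = 1.92
s₂ = 1.92 − 0.04·11.0592 = 1.477632

1.477632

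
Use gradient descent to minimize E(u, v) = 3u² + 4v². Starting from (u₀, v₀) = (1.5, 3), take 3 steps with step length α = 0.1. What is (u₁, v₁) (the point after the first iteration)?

∇E = (6u, 8v)
(u₁, v₁) = (1.5, 3) − 0.1·(9, 24) = (0.6, 0.6)

(0.6, 0.6)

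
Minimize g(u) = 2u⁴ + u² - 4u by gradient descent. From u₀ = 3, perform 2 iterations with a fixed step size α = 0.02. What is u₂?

-0.82312704

g′(u) = 8u³ + 2u - 4
u₁ = 3 − 0.02·218 = -1.36
u₂ = -1.36 − 0.02·(-26.843648) = -0.82312704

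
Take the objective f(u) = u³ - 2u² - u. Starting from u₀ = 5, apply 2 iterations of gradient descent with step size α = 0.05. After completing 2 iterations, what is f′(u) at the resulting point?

f′(u) = 3u² - 4u - 1
u₁ = 5 − 0.05·54 = 2.3
u₂ = 2.3 − 0.05·5.67 = 2.0165
f′(u) at (2.0165) = 3.13281675

3.13281675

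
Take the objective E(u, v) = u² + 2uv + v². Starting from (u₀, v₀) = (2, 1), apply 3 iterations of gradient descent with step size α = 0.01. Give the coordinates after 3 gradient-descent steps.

(1.827104, 0.827104)

∇E = (2u + 2v, 2u + 2v)
Step 1: at (2, 1), ∇E = (6, 6) → (2, 1) − 0.01·(6, 6) = (1.94, 0.94)
Step 2: at (1.94, 0.94), ∇E = (5.76, 5.76) → (1.94, 0.94) − 0.01·(5.76, 5.76) = (1.8824, 0.8824)
Step 3: at (1.8824, 0.8824), ∇E = (5.5296, 5.5296) → (1.8824, 0.8824) − 0.01·(5.5296, 5.5296) = (1.827104, 0.827104)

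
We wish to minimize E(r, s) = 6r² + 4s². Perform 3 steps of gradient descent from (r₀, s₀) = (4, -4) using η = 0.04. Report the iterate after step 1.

∇E = (12r, 8s)
Step 1: at (4, -4), ∇E = (48, -32) → (4, -4) − 0.04·(48, -32) = (2.08, -2.72)

(2.08, -2.72)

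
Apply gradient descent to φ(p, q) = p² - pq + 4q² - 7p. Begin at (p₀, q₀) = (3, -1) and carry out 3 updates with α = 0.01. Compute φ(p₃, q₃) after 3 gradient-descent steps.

-7.97799511185

∇φ = (2p - q - 7, -p + 8q)
(p₁, q₁) = (3, -1) − 0.01·(0, -11) = (3, -0.89)
(p₂, q₂) = (3, -0.89) − 0.01·(-0.11, -10.12) = (3.0011, -0.7888)
(p₃, q₃) = (3.0011, -0.7888) − 0.01·(-0.209, -9.3115) = (3.00319, -0.695685)
φ(3.00319, -0.695685) = -7.97799511185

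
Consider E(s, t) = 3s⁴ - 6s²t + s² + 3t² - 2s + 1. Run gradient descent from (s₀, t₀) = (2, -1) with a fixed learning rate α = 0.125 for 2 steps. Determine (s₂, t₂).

∇E = (12s³ - 12st + 2s - 2, -6s² + 6t)
(s₁, t₁) = (2, -1) − 0.125·(122, -30) = (-13.25, 2.75)
(s₂, t₂) = (-13.25, 2.75) − 0.125·(-27505.6875, -1036.875) = (3424.9609375, 132.359375)

(3424.9609375, 132.359375)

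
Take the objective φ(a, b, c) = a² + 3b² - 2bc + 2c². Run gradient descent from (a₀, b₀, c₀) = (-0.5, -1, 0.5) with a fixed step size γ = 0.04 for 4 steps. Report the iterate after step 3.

(-0.389344, -0.37696, 0.14992)

∇φ = (2a, 6b - 2c, -2b + 4c)
(a₁, b₁, c₁) = (-0.5, -1, 0.5) − 0.04·(-1, -7, 4) = (-0.46, -0.72, 0.34)
(a₂, b₂, c₂) = (-0.46, -0.72, 0.34) − 0.04·(-0.92, -5, 2.8) = (-0.4232, -0.52, 0.228)
(a₃, b₃, c₃) = (-0.4232, -0.52, 0.228) − 0.04·(-0.8464, -3.576, 1.952) = (-0.389344, -0.37696, 0.14992)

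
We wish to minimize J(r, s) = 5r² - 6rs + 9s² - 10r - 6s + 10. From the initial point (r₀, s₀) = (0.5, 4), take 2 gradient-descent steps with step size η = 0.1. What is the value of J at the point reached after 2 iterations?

178.49

∇J = (10r - 6s - 10, -6r + 18s - 6)
(r₁, s₁) = (0.5, 4) − 0.1·(-29, 63) = (3.4, -2.3)
(r₂, s₂) = (3.4, -2.3) − 0.1·(37.8, -67.8) = (-0.38, 4.48)
J(-0.38, 4.48) = 178.49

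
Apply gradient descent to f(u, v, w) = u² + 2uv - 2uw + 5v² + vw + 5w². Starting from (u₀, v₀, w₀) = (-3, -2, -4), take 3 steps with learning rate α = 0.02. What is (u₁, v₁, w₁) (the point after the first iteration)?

∇f = (2u + 2v - 2w, 2u + 10v + w, -2u + v + 10w)
(u₁, v₁, w₁) = (-3, -2, -4) − 0.02·(-2, -30, -36) = (-2.96, -1.4, -3.28)

(-2.96, -1.4, -3.28)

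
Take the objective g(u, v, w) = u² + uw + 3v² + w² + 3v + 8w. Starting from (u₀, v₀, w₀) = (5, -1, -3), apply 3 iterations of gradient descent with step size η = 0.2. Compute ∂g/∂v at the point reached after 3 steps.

∇g = (2u + w, 6v + 3, u + 2w + 8)
Step 1: at (5, -1, -3), ∇g = (7, -3, 7) → (5, -1, -3) − 0.2·(7, -3, 7) = (3.6, -0.4, -4.4)
Step 2: at (3.6, -0.4, -4.4), ∇g = (2.8, 0.6, 2.8) → (3.6, -0.4, -4.4) − 0.2·(2.8, 0.6, 2.8) = (3.04, -0.52, -4.96)
Step 3: at (3.04, -0.52, -4.96), ∇g = (1.12, -0.12, 1.12) → (3.04, -0.52, -4.96) − 0.2·(1.12, -0.12, 1.12) = (2.816, -0.496, -5.184)
∂g/∂v at (2.816, -0.496, -5.184) = 0.024

0.024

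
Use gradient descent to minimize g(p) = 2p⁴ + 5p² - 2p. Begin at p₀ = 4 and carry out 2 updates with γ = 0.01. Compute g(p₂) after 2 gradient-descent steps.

g′(p) = 8p³ + 10p - 2
p₁ = 4 − 0.01·550 = -1.5
p₂ = -1.5 − 0.01·(-44) = -1.06
g(-1.06) = 10.26295392

10.26295392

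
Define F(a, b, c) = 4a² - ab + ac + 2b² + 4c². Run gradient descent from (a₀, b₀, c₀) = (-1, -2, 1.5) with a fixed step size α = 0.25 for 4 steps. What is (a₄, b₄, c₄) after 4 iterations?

∇F = (8a - b + c, -a + 4b, a + 8c)
(a₁, b₁, c₁) = (-1, -2, 1.5) − 0.25·(-4.5, -7, 11) = (0.125, -0.25, -1.25)
(a₂, b₂, c₂) = (0.125, -0.25, -1.25) − 0.25·(0, -1.125, -9.875) = (0.125, 0.03125, 1.21875)
(a₃, b₃, c₃) = (0.125, 0.03125, 1.21875) − 0.25·(2.1875, 0, 9.875) = (-0.421875, 0.03125, -1.25)
(a₄, b₄, c₄) = (-0.421875, 0.03125, -1.25) − 0.25·(-4.65625, 0.546875, -10.421875) = (0.7421875, -0.10546875, 1.35546875)

(0.7421875, -0.10546875, 1.35546875)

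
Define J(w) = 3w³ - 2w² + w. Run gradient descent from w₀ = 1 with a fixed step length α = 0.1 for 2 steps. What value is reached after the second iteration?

0.316

J′(w) = 9w² - 4w + 1
w₁ = 1 − 0.1·6 = 0.4
w₂ = 0.4 − 0.1·0.84 = 0.316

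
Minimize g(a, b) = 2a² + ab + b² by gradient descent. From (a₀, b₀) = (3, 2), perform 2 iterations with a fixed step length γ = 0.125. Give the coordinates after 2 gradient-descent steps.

∇g = (4a + b, a + 2b)
Step 1: at (3, 2), ∇g = (14, 7) → (3, 2) − 0.125·(14, 7) = (1.25, 1.125)
Step 2: at (1.25, 1.125), ∇g = (6.125, 3.5) → (1.25, 1.125) − 0.125·(6.125, 3.5) = (0.484375, 0.6875)

(0.484375, 0.6875)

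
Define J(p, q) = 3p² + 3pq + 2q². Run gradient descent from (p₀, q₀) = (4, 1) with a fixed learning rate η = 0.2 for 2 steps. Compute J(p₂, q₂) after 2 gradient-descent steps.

9.92

∇J = (6p + 3q, 3p + 4q)
(p₁, q₁) = (4, 1) − 0.2·(27, 16) = (-1.4, -2.2)
(p₂, q₂) = (-1.4, -2.2) − 0.2·(-15, -13) = (1.6, 0.4)
J(1.6, 0.4) = 9.92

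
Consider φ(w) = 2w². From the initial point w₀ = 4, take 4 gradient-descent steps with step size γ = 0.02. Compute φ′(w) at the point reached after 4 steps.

φ′(w) = 4w
w₁ = 4 − 0.02·16 = 3.68
w₂ = 3.68 − 0.02·14.72 = 3.3856
w₃ = 3.3856 − 0.02·13.5424 = 3.114752
w₄ = 3.114752 − 0.02·12.459008 = 2.86557184
φ′(w) at (2.86557184) = 11.46228736

11.46228736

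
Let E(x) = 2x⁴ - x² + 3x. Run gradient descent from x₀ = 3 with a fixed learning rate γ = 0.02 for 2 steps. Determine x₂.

-1.05033984

E′(x) = 8x³ - 2x + 3
Step 1: E′(3) = 213; x₁ = 3 − 0.02·213 = -1.26
Step 2: E′(-1.26) = -10.483008; x₂ = -1.26 − 0.02·(-10.483008) = -1.05033984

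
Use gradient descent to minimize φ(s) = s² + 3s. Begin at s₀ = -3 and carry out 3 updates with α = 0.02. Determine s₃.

φ′(s) = 2s + 3
s₁ = -3 − 0.02·(-3) = -2.94
s₂ = -2.94 − 0.02·(-2.88) = -2.8824
s₃ = -2.8824 − 0.02·(-2.7648) = -2.827104

-2.827104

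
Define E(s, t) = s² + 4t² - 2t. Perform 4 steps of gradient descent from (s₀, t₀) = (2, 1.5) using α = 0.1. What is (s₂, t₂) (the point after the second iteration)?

(1.28, 0.3)

∇E = (2s, 8t - 2)
(s₁, t₁) = (2, 1.5) − 0.1·(4, 10) = (1.6, 0.5)
(s₂, t₂) = (1.6, 0.5) − 0.1·(3.2, 2) = (1.28, 0.3)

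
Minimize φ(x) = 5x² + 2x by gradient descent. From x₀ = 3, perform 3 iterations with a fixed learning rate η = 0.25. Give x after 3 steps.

φ′(x) = 10x + 2
x₁ = 3 − 0.25·32 = -5
x₂ = -5 − 0.25·(-48) = 7
x₃ = 7 − 0.25·72 = -11

-11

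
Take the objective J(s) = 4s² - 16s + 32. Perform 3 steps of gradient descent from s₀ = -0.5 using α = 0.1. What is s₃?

J′(s) = 8s - 16
s₁ = -0.5 − 0.1·(-20) = 1.5
s₂ = 1.5 − 0.1·(-4) = 1.9
s₃ = 1.9 − 0.1·(-0.8) = 1.98

1.98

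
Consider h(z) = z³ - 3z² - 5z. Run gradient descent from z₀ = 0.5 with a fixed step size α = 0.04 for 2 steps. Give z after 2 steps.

1.104708

h′(z) = 3z² - 6z - 5
z₁ = 0.5 − 0.04·(-7.25) = 0.79
z₂ = 0.79 − 0.04·(-7.8677) = 1.104708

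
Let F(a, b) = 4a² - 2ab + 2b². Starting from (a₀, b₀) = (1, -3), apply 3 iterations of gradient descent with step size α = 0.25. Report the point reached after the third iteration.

∇F = (8a - 2b, -2a + 4b)
Step 1: at (1, -3), ∇F = (14, -14) → (1, -3) − 0.25·(14, -14) = (-2.5, 0.5)
Step 2: at (-2.5, 0.5), ∇F = (-21, 7) → (-2.5, 0.5) − 0.25·(-21, 7) = (2.75, -1.25)
Step 3: at (2.75, -1.25), ∇F = (24.5, -10.5) → (2.75, -1.25) − 0.25·(24.5, -10.5) = (-3.375, 1.375)

(-3.375, 1.375)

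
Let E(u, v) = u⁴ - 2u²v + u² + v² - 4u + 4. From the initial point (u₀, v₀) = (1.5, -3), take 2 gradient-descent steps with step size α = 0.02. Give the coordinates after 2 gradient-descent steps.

(0.67935448, -2.646716)

∇E = (4u³ - 4uv + 2u - 4, -2u² + 2v)
(u₁, v₁) = (1.5, -3) − 0.02·(30.5, -10.5) = (0.89, -2.79)
(u₂, v₂) = (0.89, -2.79) − 0.02·(10.532276, -7.1642) = (0.67935448, -2.646716)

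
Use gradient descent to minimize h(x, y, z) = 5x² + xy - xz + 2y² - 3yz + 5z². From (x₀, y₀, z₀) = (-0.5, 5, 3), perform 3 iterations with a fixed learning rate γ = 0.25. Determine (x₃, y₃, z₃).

∇h = (10x + y - z, x + 4y - 3z, -x - 3y + 10z)
Step 1: at (-0.5, 5, 3), ∇h = (-3, 10.5, 15.5) → (-0.5, 5, 3) − 0.25·(-3, 10.5, 15.5) = (0.25, 2.375, -0.875)
Step 2: at (0.25, 2.375, -0.875), ∇h = (5.75, 12.375, -16.125) → (0.25, 2.375, -0.875) − 0.25·(5.75, 12.375, -16.125) = (-1.1875, -0.71875, 3.15625)
Step 3: at (-1.1875, -0.71875, 3.15625), ∇h = (-15.75, -13.53125, 34.90625) → (-1.1875, -0.71875, 3.15625) − 0.25·(-15.75, -13.53125, 34.90625) = (2.75, 2.6640625, -5.5703125)

(2.75, 2.6640625, -5.5703125)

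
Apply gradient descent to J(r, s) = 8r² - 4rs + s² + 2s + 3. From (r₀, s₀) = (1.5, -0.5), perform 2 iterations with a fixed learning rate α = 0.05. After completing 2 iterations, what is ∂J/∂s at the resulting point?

1.47

∇J = (16r - 4s, -4r + 2s + 2)
(r₁, s₁) = (1.5, -0.5) − 0.05·(26, -5) = (0.2, -0.25)
(r₂, s₂) = (0.2, -0.25) − 0.05·(4.2, 0.7) = (-0.01, -0.285)
∂J/∂s at (-0.01, -0.285) = 1.47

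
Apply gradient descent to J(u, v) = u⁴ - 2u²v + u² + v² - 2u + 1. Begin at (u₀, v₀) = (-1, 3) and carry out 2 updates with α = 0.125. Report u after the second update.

-1.0625

∇J = (4u³ - 4uv + 2u - 2, -2u² + 2v)
(u₁, v₁) = (-1, 3) − 0.125·(4, 4) = (-1.5, 2.5)
(u₂, v₂) = (-1.5, 2.5) − 0.125·(-3.5, 0.5) = (-1.0625, 2.4375)
u = -1.0625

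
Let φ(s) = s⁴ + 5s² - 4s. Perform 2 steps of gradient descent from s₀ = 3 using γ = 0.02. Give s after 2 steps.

φ′(s) = 4s³ + 10s - 4
Step 1: φ′(3) = 134; s₁ = 3 − 0.02·134 = 0.32
Step 2: φ′(0.32) = -0.668928; s₂ = 0.32 − 0.02·(-0.668928) = 0.33337856

0.33337856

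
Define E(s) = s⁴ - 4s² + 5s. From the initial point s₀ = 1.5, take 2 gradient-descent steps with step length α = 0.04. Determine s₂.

1.13174016

E′(s) = 4s³ - 8s + 5
s₁ = 1.5 − 0.04·6.5 = 1.24
s₂ = 1.24 − 0.04·2.706496 = 1.13174016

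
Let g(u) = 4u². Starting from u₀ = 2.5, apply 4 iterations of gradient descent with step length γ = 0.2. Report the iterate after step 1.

-1.5

g′(u) = 8u
u₁ = 2.5 − 0.2·20 = -1.5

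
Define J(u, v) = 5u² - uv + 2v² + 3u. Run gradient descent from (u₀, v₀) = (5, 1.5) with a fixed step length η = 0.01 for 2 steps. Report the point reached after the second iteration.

∇J = (10u - v + 3, -u + 4v)
(u₁, v₁) = (5, 1.5) − 0.01·(51.5, 1) = (4.485, 1.49)
(u₂, v₂) = (4.485, 1.49) − 0.01·(46.36, 1.475) = (4.0214, 1.47525)

(4.0214, 1.47525)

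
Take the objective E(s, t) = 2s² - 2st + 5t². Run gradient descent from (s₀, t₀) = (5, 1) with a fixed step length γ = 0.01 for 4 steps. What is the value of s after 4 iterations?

∇E = (4s - 2t, -2s + 10t)
(s₁, t₁) = (5, 1) − 0.01·(18, 0) = (4.82, 1)
(s₂, t₂) = (4.82, 1) − 0.01·(17.28, 0.36) = (4.6472, 0.9964)
(s₃, t₃) = (4.6472, 0.9964) − 0.01·(16.596, 0.6696) = (4.48124, 0.989704)
(s₄, t₄) = (4.48124, 0.989704) − 0.01·(15.945552, 0.93456) = (4.32178448, 0.9803584)
s = 4.32178448

4.32178448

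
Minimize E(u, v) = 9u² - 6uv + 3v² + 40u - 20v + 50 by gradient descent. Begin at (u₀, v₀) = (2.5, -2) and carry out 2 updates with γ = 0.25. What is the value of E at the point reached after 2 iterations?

∇E = (18u - 6v + 40, -6u + 6v - 20)
Step 1: at (2.5, -2), ∇E = (97, -47) → (2.5, -2) − 0.25·(97, -47) = (-21.75, 9.75)
Step 2: at (-21.75, 9.75), ∇E = (-410, 169) → (-21.75, 9.75) − 0.25·(-410, 169) = (80.75, -32.5)
E(80.75, -32.5) = 81530.0625

81530.0625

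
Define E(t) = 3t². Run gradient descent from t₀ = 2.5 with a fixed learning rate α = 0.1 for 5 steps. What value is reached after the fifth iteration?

0.0256

E′(t) = 6t
Step 1: E′(2.5) = 15; t₁ = 2.5 − 0.1·15 = 1
Step 2: E′(1) = 6; t₂ = 1 − 0.1·6 = 0.4
Step 3: E′(0.4) = 2.4; t₃ = 0.4 − 0.1·2.4 = 0.16
Step 4: E′(0.16) = 0.96; t₄ = 0.16 − 0.1·0.96 = 0.064
Step 5: E′(0.064) = 0.384; t₅ = 0.064 − 0.1·0.384 = 0.0256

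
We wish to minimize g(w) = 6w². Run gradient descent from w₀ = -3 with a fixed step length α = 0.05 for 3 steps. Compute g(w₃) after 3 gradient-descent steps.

g′(w) = 12w
w₁ = -3 − 0.05·(-36) = -1.2
w₂ = -1.2 − 0.05·(-14.4) = -0.48
w₃ = -0.48 − 0.05·(-5.76) = -0.192
g(-0.192) = 0.221184

0.221184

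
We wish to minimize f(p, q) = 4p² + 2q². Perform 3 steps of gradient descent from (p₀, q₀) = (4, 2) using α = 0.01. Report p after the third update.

∇f = (8p, 4q)
(p₁, q₁) = (4, 2) − 0.01·(32, 8) = (3.68, 1.92)
(p₂, q₂) = (3.68, 1.92) − 0.01·(29.44, 7.68) = (3.3856, 1.8432)
(p₃, q₃) = (3.3856, 1.8432) − 0.01·(27.0848, 7.3728) = (3.114752, 1.769472)
p = 3.114752

3.114752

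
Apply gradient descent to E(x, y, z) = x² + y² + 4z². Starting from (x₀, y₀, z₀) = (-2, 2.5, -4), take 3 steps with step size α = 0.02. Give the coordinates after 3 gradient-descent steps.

(-1.769472, 2.21184, -2.370816)

∇E = (2x, 2y, 8z)
Step 1: at (-2, 2.5, -4), ∇E = (-4, 5, -32) → (-2, 2.5, -4) − 0.02·(-4, 5, -32) = (-1.92, 2.4, -3.36)
Step 2: at (-1.92, 2.4, -3.36), ∇E = (-3.84, 4.8, -26.88) → (-1.92, 2.4, -3.36) − 0.02·(-3.84, 4.8, -26.88) = (-1.8432, 2.304, -2.8224)
Step 3: at (-1.8432, 2.304, -2.8224), ∇E = (-3.6864, 4.608, -22.5792) → (-1.8432, 2.304, -2.8224) − 0.02·(-3.6864, 4.608, -22.5792) = (-1.769472, 2.21184, -2.370816)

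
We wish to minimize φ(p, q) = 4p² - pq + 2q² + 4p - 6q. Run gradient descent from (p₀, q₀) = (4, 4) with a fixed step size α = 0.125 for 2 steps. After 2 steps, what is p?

∇φ = (8p - q + 4, -p + 4q - 6)
(p₁, q₁) = (4, 4) − 0.125·(32, 6) = (0, 3.25)
(p₂, q₂) = (0, 3.25) − 0.125·(0.75, 7) = (-0.09375, 2.375)
p = -0.09375

-0.09375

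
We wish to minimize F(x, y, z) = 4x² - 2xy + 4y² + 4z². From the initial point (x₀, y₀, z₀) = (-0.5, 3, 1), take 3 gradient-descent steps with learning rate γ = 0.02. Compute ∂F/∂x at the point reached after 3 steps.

∇F = (8x - 2y, -2x + 8y, 8z)
(x₁, y₁, z₁) = (-0.5, 3, 1) − 0.02·(-10, 25, 8) = (-0.3, 2.5, 0.84)
(x₂, y₂, z₂) = (-0.3, 2.5, 0.84) − 0.02·(-7.4, 20.6, 6.72) = (-0.152, 2.088, 0.7056)
(x₃, y₃, z₃) = (-0.152, 2.088, 0.7056) − 0.02·(-5.392, 17.008, 5.6448) = (-0.04416, 1.74784, 0.592704)
∂F/∂x at (-0.04416, 1.74784, 0.592704) = -3.84896

-3.84896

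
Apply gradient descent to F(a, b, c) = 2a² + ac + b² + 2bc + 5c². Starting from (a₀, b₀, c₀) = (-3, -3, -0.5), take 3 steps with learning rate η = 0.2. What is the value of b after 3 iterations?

-0.504

∇F = (4a + c, 2b + 2c, a + 2b + 10c)
Step 1: at (-3, -3, -0.5), ∇F = (-12.5, -7, -14) → (-3, -3, -0.5) − 0.2·(-12.5, -7, -14) = (-0.5, -1.6, 2.3)
Step 2: at (-0.5, -1.6, 2.3), ∇F = (0.3, 1.4, 19.3) → (-0.5, -1.6, 2.3) − 0.2·(0.3, 1.4, 19.3) = (-0.56, -1.88, -1.56)
Step 3: at (-0.56, -1.88, -1.56), ∇F = (-3.8, -6.88, -19.92) → (-0.56, -1.88, -1.56) − 0.2·(-3.8, -6.88, -19.92) = (0.2, -0.504, 2.424)
b = -0.504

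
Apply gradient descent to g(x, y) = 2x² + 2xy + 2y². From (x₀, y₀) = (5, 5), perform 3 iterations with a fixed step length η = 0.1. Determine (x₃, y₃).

(0.32, 0.32)

∇g = (4x + 2y, 2x + 4y)
Step 1: at (5, 5), ∇g = (30, 30) → (5, 5) − 0.1·(30, 30) = (2, 2)
Step 2: at (2, 2), ∇g = (12, 12) → (2, 2) − 0.1·(12, 12) = (0.8, 0.8)
Step 3: at (0.8, 0.8), ∇g = (4.8, 4.8) → (0.8, 0.8) − 0.1·(4.8, 4.8) = (0.32, 0.32)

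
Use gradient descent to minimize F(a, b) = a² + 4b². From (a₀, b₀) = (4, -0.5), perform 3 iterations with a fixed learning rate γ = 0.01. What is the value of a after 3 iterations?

∇F = (2a, 8b)
Step 1: at (4, -0.5), ∇F = (8, -4) → (4, -0.5) − 0.01·(8, -4) = (3.92, -0.46)
Step 2: at (3.92, -0.46), ∇F = (7.84, -3.68) → (3.92, -0.46) − 0.01·(7.84, -3.68) = (3.8416, -0.4232)
Step 3: at (3.8416, -0.4232), ∇F = (7.6832, -3.3856) → (3.8416, -0.4232) − 0.01·(7.6832, -3.3856) = (3.764768, -0.389344)
a = 3.764768

3.764768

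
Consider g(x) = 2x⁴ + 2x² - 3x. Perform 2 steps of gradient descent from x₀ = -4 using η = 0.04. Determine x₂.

g′(x) = 8x³ + 4x - 3
Step 1: g′(-4) = -531; x₁ = -4 − 0.04·(-531) = 17.24
Step 2: g′(17.24) = 41058.211392; x₂ = 17.24 − 0.04·41058.211392 = -1625.08845568

-1625.08845568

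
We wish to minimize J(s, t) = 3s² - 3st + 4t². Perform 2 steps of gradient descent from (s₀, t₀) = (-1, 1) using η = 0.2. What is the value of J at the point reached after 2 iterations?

∇J = (6s - 3t, -3s + 8t)
Step 1: at (-1, 1), ∇J = (-9, 11) → (-1, 1) − 0.2·(-9, 11) = (0.8, -1.2)
Step 2: at (0.8, -1.2), ∇J = (8.4, -12) → (0.8, -1.2) − 0.2·(8.4, -12) = (-0.88, 1.2)
J(-0.88, 1.2) = 11.2512

11.2512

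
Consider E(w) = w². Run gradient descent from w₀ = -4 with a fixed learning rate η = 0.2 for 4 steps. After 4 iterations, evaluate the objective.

0.26873856

E′(w) = 2w
Step 1: E′(-4) = -8; w₁ = -4 − 0.2·(-8) = -2.4
Step 2: E′(-2.4) = -4.8; w₂ = -2.4 − 0.2·(-4.8) = -1.44
Step 3: E′(-1.44) = -2.88; w₃ = -1.44 − 0.2·(-2.88) = -0.864
Step 4: E′(-0.864) = -1.728; w₄ = -0.864 − 0.2·(-1.728) = -0.5184
E(-0.5184) = 0.26873856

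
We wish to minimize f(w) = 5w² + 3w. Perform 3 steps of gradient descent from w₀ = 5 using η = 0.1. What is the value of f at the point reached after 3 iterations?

-0.45

f′(w) = 10w + 3
Step 1: f′(5) = 53; w₁ = 5 − 0.1·53 = -0.3
Step 2: f′(-0.3) = 0; w₂ = -0.3 − 0.1·0 = -0.3
Step 3: f′(-0.3) = 0; w₃ = -0.3 − 0.1·0 = -0.3
f(-0.3) = -0.45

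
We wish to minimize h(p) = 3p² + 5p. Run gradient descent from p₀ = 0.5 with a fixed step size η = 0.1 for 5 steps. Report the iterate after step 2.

h′(p) = 6p + 5
p₁ = 0.5 − 0.1·8 = -0.3
p₂ = -0.3 − 0.1·3.2 = -0.62

-0.62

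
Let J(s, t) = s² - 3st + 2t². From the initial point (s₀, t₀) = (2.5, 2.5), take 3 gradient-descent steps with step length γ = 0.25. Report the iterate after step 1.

(3.125, 1.875)

∇J = (2s - 3t, -3s + 4t)
(s₁, t₁) = (2.5, 2.5) − 0.25·(-2.5, 2.5) = (3.125, 1.875)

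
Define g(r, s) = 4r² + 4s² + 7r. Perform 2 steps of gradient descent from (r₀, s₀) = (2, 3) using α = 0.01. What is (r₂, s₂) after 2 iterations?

∇g = (8r + 7, 8s)
(r₁, s₁) = (2, 3) − 0.01·(23, 24) = (1.77, 2.76)
(r₂, s₂) = (1.77, 2.76) − 0.01·(21.16, 22.08) = (1.5584, 2.5392)

(1.5584, 2.5392)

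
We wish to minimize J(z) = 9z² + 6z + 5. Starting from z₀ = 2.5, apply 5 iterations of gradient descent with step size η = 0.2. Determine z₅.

J′(z) = 18z + 6
Step 1: J′(2.5) = 51; z₁ = 2.5 − 0.2·51 = -7.7
Step 2: J′(-7.7) = -132.6; z₂ = -7.7 − 0.2·(-132.6) = 18.82
Step 3: J′(18.82) = 344.76; z₃ = 18.82 − 0.2·344.76 = -50.132
Step 4: J′(-50.132) = -896.376; z₄ = -50.132 − 0.2·(-896.376) = 129.1432
Step 5: J′(129.1432) = 2330.5776; z₅ = 129.1432 − 0.2·2330.5776 = -336.97232

-336.97232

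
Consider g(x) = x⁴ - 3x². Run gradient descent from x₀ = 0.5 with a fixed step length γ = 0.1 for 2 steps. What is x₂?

1.03125

g′(x) = 4x³ - 6x
Step 1: g′(0.5) = -2.5; x₁ = 0.5 − 0.1·(-2.5) = 0.75
Step 2: g′(0.75) = -2.8125; x₂ = 0.75 − 0.1·(-2.8125) = 1.03125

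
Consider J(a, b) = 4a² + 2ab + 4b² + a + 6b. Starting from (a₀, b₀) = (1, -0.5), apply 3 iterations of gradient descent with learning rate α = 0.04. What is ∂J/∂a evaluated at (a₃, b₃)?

2.173952

∇J = (8a + 2b + 1, 2a + 8b + 6)
Step 1: at (1, -0.5), ∇J = (8, 4) → (1, -0.5) − 0.04·(8, 4) = (0.68, -0.66)
Step 2: at (0.68, -0.66), ∇J = (5.12, 2.08) → (0.68, -0.66) − 0.04·(5.12, 2.08) = (0.4752, -0.7432)
Step 3: at (0.4752, -0.7432), ∇J = (3.3152, 1.0048) → (0.4752, -0.7432) − 0.04·(3.3152, 1.0048) = (0.342592, -0.783392)
∂J/∂a at (0.342592, -0.783392) = 2.173952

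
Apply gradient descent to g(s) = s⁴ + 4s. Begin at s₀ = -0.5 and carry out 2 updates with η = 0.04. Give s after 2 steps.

g′(s) = 4s³ + 4
s₁ = -0.5 − 0.04·3.5 = -0.64
s₂ = -0.64 − 0.04·2.951424 = -0.75805696

-0.75805696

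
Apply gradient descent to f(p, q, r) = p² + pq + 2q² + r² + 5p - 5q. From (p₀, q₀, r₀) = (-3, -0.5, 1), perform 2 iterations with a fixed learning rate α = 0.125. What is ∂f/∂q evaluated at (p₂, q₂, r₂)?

∇f = (2p + q + 5, p + 4q - 5, 2r)
(p₁, q₁, r₁) = (-3, -0.5, 1) − 0.125·(-1.5, -10, 2) = (-2.8125, 0.75, 0.75)
(p₂, q₂, r₂) = (-2.8125, 0.75, 0.75) − 0.125·(0.125, -4.8125, 1.5) = (-2.828125, 1.3515625, 0.5625)
∂f/∂q at (-2.828125, 1.3515625, 0.5625) = -2.421875

-2.421875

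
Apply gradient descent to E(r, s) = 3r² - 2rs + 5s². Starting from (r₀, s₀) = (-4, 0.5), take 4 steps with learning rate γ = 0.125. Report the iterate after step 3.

∇E = (6r - 2s, -2r + 10s)
Step 1: at (-4, 0.5), ∇E = (-25, 13) → (-4, 0.5) − 0.125·(-25, 13) = (-0.875, -1.125)
Step 2: at (-0.875, -1.125), ∇E = (-3, -9.5) → (-0.875, -1.125) − 0.125·(-3, -9.5) = (-0.5, 0.0625)
Step 3: at (-0.5, 0.0625), ∇E = (-3.125, 1.625) → (-0.5, 0.0625) − 0.125·(-3.125, 1.625) = (-0.109375, -0.140625)

(-0.109375, -0.140625)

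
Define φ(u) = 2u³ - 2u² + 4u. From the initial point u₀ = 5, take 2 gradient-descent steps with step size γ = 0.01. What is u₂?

φ′(u) = 6u² - 4u + 4
Step 1: φ′(5) = 134; u₁ = 5 − 0.01·134 = 3.66
Step 2: φ′(3.66) = 69.7336; u₂ = 3.66 − 0.01·69.7336 = 2.962664

2.962664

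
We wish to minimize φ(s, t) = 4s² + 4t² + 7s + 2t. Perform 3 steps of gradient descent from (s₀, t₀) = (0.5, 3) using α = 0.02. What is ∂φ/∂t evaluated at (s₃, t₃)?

∇φ = (8s + 7, 8t + 2)
Step 1: at (0.5, 3), ∇φ = (11, 26) → (0.5, 3) − 0.02·(11, 26) = (0.28, 2.48)
Step 2: at (0.28, 2.48), ∇φ = (9.24, 21.84) → (0.28, 2.48) − 0.02·(9.24, 21.84) = (0.0952, 2.0432)
Step 3: at (0.0952, 2.0432), ∇φ = (7.7616, 18.3456) → (0.0952, 2.0432) − 0.02·(7.7616, 18.3456) = (-0.060032, 1.676288)
∂φ/∂t at (-0.060032, 1.676288) = 15.410304

15.410304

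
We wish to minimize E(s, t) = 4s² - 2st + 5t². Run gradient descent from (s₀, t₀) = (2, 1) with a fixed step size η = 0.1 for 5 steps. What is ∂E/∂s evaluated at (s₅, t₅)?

0.04544

∇E = (8s - 2t, -2s + 10t)
Step 1: at (2, 1), ∇E = (14, 6) → (2, 1) − 0.1·(14, 6) = (0.6, 0.4)
Step 2: at (0.6, 0.4), ∇E = (4, 2.8) → (0.6, 0.4) − 0.1·(4, 2.8) = (0.2, 0.12)
Step 3: at (0.2, 0.12), ∇E = (1.36, 0.8) → (0.2, 0.12) − 0.1·(1.36, 0.8) = (0.064, 0.04)
Step 4: at (0.064, 0.04), ∇E = (0.432, 0.272) → (0.064, 0.04) − 0.1·(0.432, 0.272) = (0.0208, 0.0128)
Step 5: at (0.0208, 0.0128), ∇E = (0.1408, 0.0864) → (0.0208, 0.0128) − 0.1·(0.1408, 0.0864) = (0.00672, 0.00416)
∂E/∂s at (0.00672, 0.00416) = 0.04544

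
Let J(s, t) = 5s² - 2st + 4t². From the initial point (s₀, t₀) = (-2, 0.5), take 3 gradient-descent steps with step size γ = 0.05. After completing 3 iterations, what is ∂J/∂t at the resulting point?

∇J = (10s - 2t, -2s + 8t)
(s₁, t₁) = (-2, 0.5) − 0.05·(-21, 8) = (-0.95, 0.1)
(s₂, t₂) = (-0.95, 0.1) − 0.05·(-9.7, 2.7) = (-0.465, -0.035)
(s₃, t₃) = (-0.465, -0.035) − 0.05·(-4.58, 0.65) = (-0.236, -0.0675)
∂J/∂t at (-0.236, -0.0675) = -0.068

-0.068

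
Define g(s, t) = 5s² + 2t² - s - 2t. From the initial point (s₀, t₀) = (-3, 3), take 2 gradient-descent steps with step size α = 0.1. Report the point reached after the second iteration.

∇g = (10s - 1, 4t - 2)
(s₁, t₁) = (-3, 3) − 0.1·(-31, 10) = (0.1, 2)
(s₂, t₂) = (0.1, 2) − 0.1·(0, 6) = (0.1, 1.4)

(0.1, 1.4)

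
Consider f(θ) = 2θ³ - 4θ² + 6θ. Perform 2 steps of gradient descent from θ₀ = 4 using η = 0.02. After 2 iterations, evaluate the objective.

13.245947920384

f′(θ) = 6θ² - 8θ + 6
Step 1: f′(4) = 70; θ₁ = 4 − 0.02·70 = 2.6
Step 2: f′(2.6) = 25.76; θ₂ = 2.6 − 0.02·25.76 = 2.0848
f(2.0848) = 13.245947920384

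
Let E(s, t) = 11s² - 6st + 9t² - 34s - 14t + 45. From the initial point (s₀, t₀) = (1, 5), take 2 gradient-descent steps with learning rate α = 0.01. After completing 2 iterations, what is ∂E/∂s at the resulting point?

∇E = (22s - 6t - 34, -6s + 18t - 14)
(s₁, t₁) = (1, 5) − 0.01·(-42, 70) = (1.42, 4.3)
(s₂, t₂) = (1.42, 4.3) − 0.01·(-28.56, 54.88) = (1.7056, 3.7512)
∂E/∂s at (1.7056, 3.7512) = -18.984

-18.984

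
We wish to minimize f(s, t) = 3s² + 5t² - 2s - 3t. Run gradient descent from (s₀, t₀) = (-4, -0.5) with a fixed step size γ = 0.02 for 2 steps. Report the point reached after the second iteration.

∇f = (6s - 2, 10t - 3)
Step 1: at (-4, -0.5), ∇f = (-26, -8) → (-4, -0.5) − 0.02·(-26, -8) = (-3.48, -0.34)
Step 2: at (-3.48, -0.34), ∇f = (-22.88, -6.4) → (-3.48, -0.34) − 0.02·(-22.88, -6.4) = (-3.0224, -0.212)

(-3.0224, -0.212)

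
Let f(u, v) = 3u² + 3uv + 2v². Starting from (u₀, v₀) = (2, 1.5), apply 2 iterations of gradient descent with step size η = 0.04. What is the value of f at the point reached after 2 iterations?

∇f = (6u + 3v, 3u + 4v)
(u₁, v₁) = (2, 1.5) − 0.04·(16.5, 12) = (1.34, 1.02)
(u₂, v₂) = (1.34, 1.02) − 0.04·(11.1, 8.1) = (0.896, 0.696)
f(0.896, 0.696) = 5.248128

5.248128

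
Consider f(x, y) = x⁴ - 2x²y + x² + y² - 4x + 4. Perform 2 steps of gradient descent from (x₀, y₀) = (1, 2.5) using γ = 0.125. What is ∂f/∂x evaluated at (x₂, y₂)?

∇f = (4x³ - 4xy + 2x - 4, -2x² + 2y)
Step 1: at (1, 2.5), ∇f = (-8, 3) → (1, 2.5) − 0.125·(-8, 3) = (2, 2.125)
Step 2: at (2, 2.125), ∇f = (15, -3.75) → (2, 2.125) − 0.125·(15, -3.75) = (0.125, 2.59375)
∂f/∂x at (0.125, 2.59375) = -5.0390625

-5.0390625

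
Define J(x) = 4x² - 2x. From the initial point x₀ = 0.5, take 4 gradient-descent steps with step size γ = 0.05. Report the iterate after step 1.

J′(x) = 8x - 2
Step 1: J′(0.5) = 2; x₁ = 0.5 − 0.05·2 = 0.4

0.4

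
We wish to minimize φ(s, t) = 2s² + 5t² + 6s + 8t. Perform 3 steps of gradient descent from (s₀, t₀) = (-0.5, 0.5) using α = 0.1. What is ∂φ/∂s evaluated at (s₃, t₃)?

0.864

∇φ = (4s + 6, 10t + 8)
(s₁, t₁) = (-0.5, 0.5) − 0.1·(4, 13) = (-0.9, -0.8)
(s₂, t₂) = (-0.9, -0.8) − 0.1·(2.4, 0) = (-1.14, -0.8)
(s₃, t₃) = (-1.14, -0.8) − 0.1·(1.44, 0) = (-1.284, -0.8)
∂φ/∂s at (-1.284, -0.8) = 0.864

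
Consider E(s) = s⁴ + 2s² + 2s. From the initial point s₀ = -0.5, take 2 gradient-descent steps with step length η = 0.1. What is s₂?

-0.43355

E′(s) = 4s³ + 4s + 2
s₁ = -0.5 − 0.1·(-0.5) = -0.45
s₂ = -0.45 − 0.1·(-0.1645) = -0.43355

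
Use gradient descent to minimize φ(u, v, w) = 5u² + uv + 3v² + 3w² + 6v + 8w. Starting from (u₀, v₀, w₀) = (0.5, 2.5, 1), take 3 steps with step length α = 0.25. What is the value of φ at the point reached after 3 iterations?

∇φ = (10u + v, u + 6v + 6, 6w + 8)
(u₁, v₁, w₁) = (0.5, 2.5, 1) − 0.25·(7.5, 21.5, 14) = (-1.375, -2.875, -2.5)
(u₂, v₂, w₂) = (-1.375, -2.875, -2.5) − 0.25·(-16.625, -12.625, -7) = (2.78125, 0.28125, -0.75)
(u₃, v₃, w₃) = (2.78125, 0.28125, -0.75) − 0.25·(28.09375, 10.46875, 3.5) = (-4.2421875, -2.3359375, -1.625)
φ(-4.2421875, -2.3359375, -1.625) = 97.16632080078125

97.16632080078125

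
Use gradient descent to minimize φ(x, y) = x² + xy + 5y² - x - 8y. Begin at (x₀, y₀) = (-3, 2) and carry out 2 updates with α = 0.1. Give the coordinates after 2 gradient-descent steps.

(-2.01, 1.05)

∇φ = (2x + y - 1, x + 10y - 8)
Step 1: at (-3, 2), ∇φ = (-5, 9) → (-3, 2) − 0.1·(-5, 9) = (-2.5, 1.1)
Step 2: at (-2.5, 1.1), ∇φ = (-4.9, 0.5) → (-2.5, 1.1) − 0.1·(-4.9, 0.5) = (-2.01, 1.05)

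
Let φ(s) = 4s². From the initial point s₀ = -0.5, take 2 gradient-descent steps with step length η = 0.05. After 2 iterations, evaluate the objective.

0.1296

φ′(s) = 8s
s₁ = -0.5 − 0.05·(-4) = -0.3
s₂ = -0.3 − 0.05·(-2.4) = -0.18
φ(-0.18) = 0.1296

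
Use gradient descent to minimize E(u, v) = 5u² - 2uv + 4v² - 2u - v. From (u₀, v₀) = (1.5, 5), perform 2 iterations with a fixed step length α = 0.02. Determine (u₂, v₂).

(1.3632, 3.6728)

∇E = (10u - 2v - 2, -2u + 8v - 1)
Step 1: at (1.5, 5), ∇E = (3, 36) → (1.5, 5) − 0.02·(3, 36) = (1.44, 4.28)
Step 2: at (1.44, 4.28), ∇E = (3.84, 30.36) → (1.44, 4.28) − 0.02·(3.84, 30.36) = (1.3632, 3.6728)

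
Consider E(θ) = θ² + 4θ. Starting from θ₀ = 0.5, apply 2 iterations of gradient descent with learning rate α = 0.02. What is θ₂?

E′(θ) = 2θ + 4
Step 1: E′(0.5) = 5; θ₁ = 0.5 − 0.02·5 = 0.4
Step 2: E′(0.4) = 4.8; θ₂ = 0.4 − 0.02·4.8 = 0.304

0.304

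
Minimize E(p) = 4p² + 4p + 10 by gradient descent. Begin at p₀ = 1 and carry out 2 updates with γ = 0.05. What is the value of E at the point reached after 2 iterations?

10.1664

E′(p) = 8p + 4
p₁ = 1 − 0.05·12 = 0.4
p₂ = 0.4 − 0.05·7.2 = 0.04
E(0.04) = 10.1664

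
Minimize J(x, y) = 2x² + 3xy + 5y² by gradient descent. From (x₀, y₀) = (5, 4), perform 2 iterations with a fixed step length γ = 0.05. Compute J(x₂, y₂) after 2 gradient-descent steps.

13.76695

∇J = (4x + 3y, 3x + 10y)
(x₁, y₁) = (5, 4) − 0.05·(32, 55) = (3.4, 1.25)
(x₂, y₂) = (3.4, 1.25) − 0.05·(17.35, 22.7) = (2.5325, 0.115)
J(2.5325, 0.115) = 13.76695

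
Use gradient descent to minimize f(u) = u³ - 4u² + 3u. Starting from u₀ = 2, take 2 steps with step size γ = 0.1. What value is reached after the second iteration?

f′(u) = 3u² - 8u + 3
u₁ = 2 − 0.1·(-1) = 2.1
u₂ = 2.1 − 0.1·(-0.57) = 2.157

2.157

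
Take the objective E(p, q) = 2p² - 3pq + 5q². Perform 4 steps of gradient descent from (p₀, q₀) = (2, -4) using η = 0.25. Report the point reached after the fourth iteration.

(18.3515625, -44.296875)

∇E = (4p - 3q, -3p + 10q)
Step 1: at (2, -4), ∇E = (20, -46) → (2, -4) − 0.25·(20, -46) = (-3, 7.5)
Step 2: at (-3, 7.5), ∇E = (-34.5, 84) → (-3, 7.5) − 0.25·(-34.5, 84) = (5.625, -13.5)
Step 3: at (5.625, -13.5), ∇E = (63, -151.875) → (5.625, -13.5) − 0.25·(63, -151.875) = (-10.125, 24.46875)
Step 4: at (-10.125, 24.46875), ∇E = (-113.90625, 275.0625) → (-10.125, 24.46875) − 0.25·(-113.90625, 275.0625) = (18.3515625, -44.296875)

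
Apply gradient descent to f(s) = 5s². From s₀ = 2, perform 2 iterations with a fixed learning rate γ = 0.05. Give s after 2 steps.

f′(s) = 10s
s₁ = 2 − 0.05·20 = 1
s₂ = 1 − 0.05·10 = 0.5

0.5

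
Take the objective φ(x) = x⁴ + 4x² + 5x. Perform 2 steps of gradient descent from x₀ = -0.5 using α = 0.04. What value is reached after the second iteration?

-0.53110272

φ′(x) = 4x³ + 8x + 5
Step 1: φ′(-0.5) = 0.5; x₁ = -0.5 − 0.04·0.5 = -0.52
Step 2: φ′(-0.52) = 0.277568; x₂ = -0.52 − 0.04·0.277568 = -0.53110272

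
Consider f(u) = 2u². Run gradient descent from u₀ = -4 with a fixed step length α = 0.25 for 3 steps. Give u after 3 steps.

f′(u) = 4u
Step 1: f′(-4) = -16; u₁ = -4 − 0.25·(-16) = 0
Step 2: f′(0) = 0; u₂ = 0 − 0.25·0 = 0
Step 3: f′(0) = 0; u₃ = 0 − 0.25·0 = 0

0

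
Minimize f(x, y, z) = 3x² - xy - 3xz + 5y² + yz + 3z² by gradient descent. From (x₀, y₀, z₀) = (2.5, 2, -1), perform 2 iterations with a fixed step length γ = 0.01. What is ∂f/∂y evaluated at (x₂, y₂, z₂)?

∇f = (6x - y - 3z, -x + 10y + z, -3x + y + 6z)
Step 1: at (2.5, 2, -1), ∇f = (16, 16.5, -11.5) → (2.5, 2, -1) − 0.01·(16, 16.5, -11.5) = (2.34, 1.835, -0.885)
Step 2: at (2.34, 1.835, -0.885), ∇f = (14.86, 15.125, -10.495) → (2.34, 1.835, -0.885) − 0.01·(14.86, 15.125, -10.495) = (2.1914, 1.68375, -0.78005)
∂f/∂y at (2.1914, 1.68375, -0.78005) = 13.86605

13.86605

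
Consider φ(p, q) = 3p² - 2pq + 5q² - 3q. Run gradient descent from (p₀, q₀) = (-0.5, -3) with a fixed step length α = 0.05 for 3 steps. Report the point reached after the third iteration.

(-0.478, -0.217)

∇φ = (6p - 2q, -2p + 10q - 3)
Step 1: at (-0.5, -3), ∇φ = (3, -32) → (-0.5, -3) − 0.05·(3, -32) = (-0.65, -1.4)
Step 2: at (-0.65, -1.4), ∇φ = (-1.1, -15.7) → (-0.65, -1.4) − 0.05·(-1.1, -15.7) = (-0.595, -0.615)
Step 3: at (-0.595, -0.615), ∇φ = (-2.34, -7.96) → (-0.595, -0.615) − 0.05·(-2.34, -7.96) = (-0.478, -0.217)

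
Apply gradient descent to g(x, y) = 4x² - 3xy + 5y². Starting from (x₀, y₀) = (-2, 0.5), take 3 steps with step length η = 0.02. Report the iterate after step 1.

(-1.65, 0.28)

∇g = (8x - 3y, -3x + 10y)
Step 1: at (-2, 0.5), ∇g = (-17.5, 11) → (-2, 0.5) − 0.02·(-17.5, 11) = (-1.65, 0.28)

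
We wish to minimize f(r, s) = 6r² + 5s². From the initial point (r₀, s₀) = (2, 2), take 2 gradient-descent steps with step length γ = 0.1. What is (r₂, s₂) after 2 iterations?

(0.08, 0)

∇f = (12r, 10s)
Step 1: at (2, 2), ∇f = (24, 20) → (2, 2) − 0.1·(24, 20) = (-0.4, 0)
Step 2: at (-0.4, 0), ∇f = (-4.8, 0) → (-0.4, 0) − 0.1·(-4.8, 0) = (0.08, 0)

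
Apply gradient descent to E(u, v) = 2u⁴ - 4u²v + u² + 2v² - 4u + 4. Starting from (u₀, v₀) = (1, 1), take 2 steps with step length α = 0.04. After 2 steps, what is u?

1.09609216

∇E = (8u³ - 8uv + 2u - 4, -4u² + 4v)
(u₁, v₁) = (1, 1) − 0.04·(-2, 0) = (1.08, 1)
(u₂, v₂) = (1.08, 1) − 0.04·(-0.402304, -0.6656) = (1.09609216, 1.026624)
u = 1.09609216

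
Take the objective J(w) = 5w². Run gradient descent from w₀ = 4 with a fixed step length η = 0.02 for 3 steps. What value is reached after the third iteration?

J′(w) = 10w
Step 1: J′(4) = 40; w₁ = 4 − 0.02·40 = 3.2
Step 2: J′(3.2) = 32; w₂ = 3.2 − 0.02·32 = 2.56
Step 3: J′(2.56) = 25.6; w₃ = 2.56 − 0.02·25.6 = 2.048

2.048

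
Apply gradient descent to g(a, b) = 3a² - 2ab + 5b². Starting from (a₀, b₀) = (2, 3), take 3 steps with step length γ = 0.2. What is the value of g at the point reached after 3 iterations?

∇g = (6a - 2b, -2a + 10b)
(a₁, b₁) = (2, 3) − 0.2·(6, 26) = (0.8, -2.2)
(a₂, b₂) = (0.8, -2.2) − 0.2·(9.2, -23.6) = (-1.04, 2.52)
(a₃, b₃) = (-1.04, 2.52) − 0.2·(-11.28, 27.28) = (1.216, -2.936)
g(1.216, -2.936) = 54.6768

54.6768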